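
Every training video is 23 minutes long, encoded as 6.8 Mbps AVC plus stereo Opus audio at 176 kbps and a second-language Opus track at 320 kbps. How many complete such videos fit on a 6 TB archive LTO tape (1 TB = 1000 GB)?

23 min = 1380 s
Audio total: 176 + 320 = 496 kbps = 0.496 Mbps.
Total bitrate: 7.296 Mbps.
Per item: 7.296 Mbps × 1380 s = 10,068 Mb = 1,259 MB.
Capacity: 6 TB = 48,000,000 Mb; 4767.35 items → 4767 complete.

4767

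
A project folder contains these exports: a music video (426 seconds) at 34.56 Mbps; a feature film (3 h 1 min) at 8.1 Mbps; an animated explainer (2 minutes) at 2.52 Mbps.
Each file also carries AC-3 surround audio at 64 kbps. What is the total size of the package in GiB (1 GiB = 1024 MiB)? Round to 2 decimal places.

Audio: 64 kbps = 0.064 Mbps.
music video: 34.624 Mbps × 426 s = 14749.8 Mb
feature film: 8.164 Mbps × 10860 s = 88661.0 Mb
animated explainer: 2.584 Mbps × 120 s = 310.1 Mb
Total: 103720.9 Mb = 12965.1 MB.
= 12.07 GiB.

12.07 GiB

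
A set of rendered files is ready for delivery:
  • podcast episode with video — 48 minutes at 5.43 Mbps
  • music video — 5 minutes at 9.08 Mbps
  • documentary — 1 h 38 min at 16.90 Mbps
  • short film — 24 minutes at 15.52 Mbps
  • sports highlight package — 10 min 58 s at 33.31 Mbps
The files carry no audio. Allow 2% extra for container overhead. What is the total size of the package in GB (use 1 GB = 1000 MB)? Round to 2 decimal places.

20.66 GB

podcast episode with video: 5.430 Mbps × 2880 s × 1.02 = 15951.2 Mb
music video: 9.080 Mbps × 300 s × 1.02 = 2778.5 Mb
documentary: 16.900 Mbps × 5880 s × 1.02 = 101359.4 Mb
short film: 15.520 Mbps × 1440 s × 1.02 = 22795.8 Mb
sports highlight package: 33.310 Mbps × 658 s × 1.02 = 22356.3 Mb
Total: 165241.2 Mb = 20655.2 MB.
= 20.66 GB.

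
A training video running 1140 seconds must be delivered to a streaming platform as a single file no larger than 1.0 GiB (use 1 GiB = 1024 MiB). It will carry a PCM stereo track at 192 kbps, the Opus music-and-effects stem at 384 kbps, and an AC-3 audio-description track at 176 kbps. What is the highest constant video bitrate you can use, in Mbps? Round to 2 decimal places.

Budget: 1.0 GiB = 8589.9 Mb.
Total bitrate budget: 8589.9 Mb / 1140 s = 7.535 Mbps.
Audio total: 192 + 384 + 176 = 752 kbps = 0.752 Mbps.
Video: 7.535 − 0.752 = 6.783 Mbps.

6.78 Mbps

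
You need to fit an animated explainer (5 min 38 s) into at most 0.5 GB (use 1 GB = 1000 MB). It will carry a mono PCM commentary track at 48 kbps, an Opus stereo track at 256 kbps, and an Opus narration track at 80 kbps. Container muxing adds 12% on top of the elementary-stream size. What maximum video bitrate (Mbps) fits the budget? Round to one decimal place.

Budget: 0.5 GB = 4000.0 Mb.
Stream payload after overhead: 4000.0 / 1.12 = 3571.4 Mb.
5 min 38 s = 338 s
Total bitrate budget: 3571.4 Mb / 338 s = 10.566 Mbps.
Audio total: 48 + 256 + 80 = 384 kbps = 0.384 Mbps.
Video: 10.566 − 0.384 = 10.182 Mbps.

10.2 Mbps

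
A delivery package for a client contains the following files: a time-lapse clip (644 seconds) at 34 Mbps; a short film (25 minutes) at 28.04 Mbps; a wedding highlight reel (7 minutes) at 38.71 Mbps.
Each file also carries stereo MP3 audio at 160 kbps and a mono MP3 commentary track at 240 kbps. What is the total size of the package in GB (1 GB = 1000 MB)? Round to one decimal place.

10.2 GB

Audio total: 160 + 240 = 400 kbps = 0.400 Mbps.
time-lapse clip: 34.400 Mbps × 644 s = 22153.6 Mb
short film: 28.440 Mbps × 1500 s = 42660.0 Mb
wedding highlight reel: 39.110 Mbps × 420 s = 16426.2 Mb
Total: 81239.8 Mb = 10155.0 MB.
= 10.15 GB.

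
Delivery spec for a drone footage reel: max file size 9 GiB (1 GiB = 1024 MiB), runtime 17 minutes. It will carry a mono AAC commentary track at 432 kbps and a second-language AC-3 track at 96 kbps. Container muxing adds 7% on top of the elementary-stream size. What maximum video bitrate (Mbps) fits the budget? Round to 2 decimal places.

Budget: 9 GiB = 77309.4 Mb.
Stream payload after overhead: 77309.4 / 1.07 = 72251.8 Mb.
17 min = 1020 s
Total bitrate budget: 72251.8 Mb / 1020 s = 70.835 Mbps.
Audio total: 432 + 96 = 528 kbps = 0.528 Mbps.
Video: 70.835 − 0.528 = 70.307 Mbps.

70.31 Mbps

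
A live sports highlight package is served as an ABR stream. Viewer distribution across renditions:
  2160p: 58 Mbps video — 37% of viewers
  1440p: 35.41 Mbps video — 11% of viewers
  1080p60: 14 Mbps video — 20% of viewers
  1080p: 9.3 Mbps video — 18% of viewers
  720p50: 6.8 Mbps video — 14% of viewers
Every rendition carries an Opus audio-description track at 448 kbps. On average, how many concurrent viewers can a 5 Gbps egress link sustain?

Audio: 448 kbps = 0.448 Mbps.
Average per-viewer bitrate: 0.37×58.448 + 0.11×35.858 + 0.20×14.448 + 0.18×9.748 + 0.14×7.248 = 31.229 Mbps.
5 Gbps = 5,000 Mbps; 5,000 / 31.229 = 160.11 → 160.

160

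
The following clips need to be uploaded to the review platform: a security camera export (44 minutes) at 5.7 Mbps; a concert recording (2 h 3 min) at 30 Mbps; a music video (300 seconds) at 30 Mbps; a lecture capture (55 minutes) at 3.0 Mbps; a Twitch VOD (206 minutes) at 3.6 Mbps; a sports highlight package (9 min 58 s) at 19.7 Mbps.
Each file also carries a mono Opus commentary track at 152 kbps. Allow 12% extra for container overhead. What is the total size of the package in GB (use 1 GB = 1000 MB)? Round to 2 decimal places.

Audio: 152 kbps = 0.152 Mbps.
security camera export: 5.852 Mbps × 2640 s × 1.12 = 17303.2 Mb
concert recording: 30.152 Mbps × 7380 s × 1.12 = 249224.4 Mb
music video: 30.152 Mbps × 300 s × 1.12 = 10131.1 Mb
lecture capture: 3.152 Mbps × 3300 s × 1.12 = 11649.8 Mb
Twitch VOD: 3.752 Mbps × 12360 s × 1.12 = 51939.7 Mb
sports highlight package: 19.852 Mbps × 598 s × 1.12 = 13296.1 Mb
Total: 353544.2 Mb = 44193.0 MB.
= 44.19 GB.

44.19 GB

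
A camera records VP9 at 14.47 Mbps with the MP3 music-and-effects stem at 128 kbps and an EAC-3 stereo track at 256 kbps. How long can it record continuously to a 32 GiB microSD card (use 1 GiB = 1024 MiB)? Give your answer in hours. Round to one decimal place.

Audio total: 128 + 256 = 384 kbps = 0.384 Mbps.
Total bitrate: 14.47 + 0.384 = 14.854 Mbps.
Capacity: 32 GiB = 274,878 Mb.
Recording time: 274,878 / 14.854 = 18,505 s ≈ 5.14 hours.

5.1 hours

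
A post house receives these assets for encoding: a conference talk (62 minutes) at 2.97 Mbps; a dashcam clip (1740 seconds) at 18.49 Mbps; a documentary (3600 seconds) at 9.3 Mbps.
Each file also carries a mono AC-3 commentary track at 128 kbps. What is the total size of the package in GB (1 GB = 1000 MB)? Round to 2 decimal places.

Audio: 128 kbps = 0.128 Mbps.
conference talk: 3.098 Mbps × 3720 s = 11524.6 Mb
dashcam clip: 18.618 Mbps × 1740 s = 32395.3 Mb
documentary: 9.428 Mbps × 3600 s = 33940.8 Mb
Total: 77860.7 Mb = 9732.6 MB.
= 9.733 GB.

9.73 GB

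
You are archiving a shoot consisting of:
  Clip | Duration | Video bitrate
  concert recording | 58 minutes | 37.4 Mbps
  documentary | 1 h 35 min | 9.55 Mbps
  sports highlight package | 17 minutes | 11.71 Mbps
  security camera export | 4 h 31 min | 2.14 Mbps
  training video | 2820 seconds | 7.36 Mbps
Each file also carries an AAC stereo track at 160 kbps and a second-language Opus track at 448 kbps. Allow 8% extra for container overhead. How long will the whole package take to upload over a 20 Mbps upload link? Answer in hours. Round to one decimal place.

Audio total: 160 + 448 = 608 kbps = 0.608 Mbps.
concert recording: 38.008 Mbps × 3480 s × 1.08 = 142849.3 Mb
documentary: 10.158 Mbps × 5700 s × 1.08 = 62532.6 Mb
sports highlight package: 12.318 Mbps × 1020 s × 1.08 = 13569.5 Mb
security camera export: 2.748 Mbps × 16260 s × 1.08 = 48257.1 Mb
training video: 7.968 Mbps × 2820 s × 1.08 = 24267.3 Mb
Total: 291475.8 Mb = 36434.5 MB.
At 20 Mbps: 291475.8 / 20 = 14574 s ≈ 4.05 hours.

4.0 hours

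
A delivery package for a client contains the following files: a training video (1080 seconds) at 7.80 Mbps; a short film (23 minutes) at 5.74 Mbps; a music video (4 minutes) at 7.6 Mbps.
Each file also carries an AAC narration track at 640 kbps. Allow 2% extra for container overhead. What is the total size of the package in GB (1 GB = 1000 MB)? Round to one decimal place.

Audio: 640 kbps = 0.640 Mbps.
training video: 8.440 Mbps × 1080 s × 1.02 = 9297.5 Mb
short film: 6.380 Mbps × 1380 s × 1.02 = 8980.5 Mb
music video: 8.240 Mbps × 240 s × 1.02 = 2017.2 Mb
Total: 20295.1 Mb = 2536.9 MB.
= 2.537 GB.

2.5 GB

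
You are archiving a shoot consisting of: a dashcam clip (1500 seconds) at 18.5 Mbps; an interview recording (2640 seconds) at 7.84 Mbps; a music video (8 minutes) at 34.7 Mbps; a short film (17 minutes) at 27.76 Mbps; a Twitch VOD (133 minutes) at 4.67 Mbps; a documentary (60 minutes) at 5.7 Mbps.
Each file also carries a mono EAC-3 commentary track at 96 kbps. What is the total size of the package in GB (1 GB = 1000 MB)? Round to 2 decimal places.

Audio: 96 kbps = 0.096 Mbps.
dashcam clip: 18.596 Mbps × 1500 s = 27894.0 Mb
interview recording: 7.936 Mbps × 2640 s = 20951.0 Mb
music video: 34.796 Mbps × 480 s = 16702.1 Mb
short film: 27.856 Mbps × 1020 s = 28413.1 Mb
Twitch VOD: 4.766 Mbps × 7980 s = 38032.7 Mb
documentary: 5.796 Mbps × 3600 s = 20865.6 Mb
Total: 152858.5 Mb = 19107.3 MB.
= 19.11 GB.

19.11 GB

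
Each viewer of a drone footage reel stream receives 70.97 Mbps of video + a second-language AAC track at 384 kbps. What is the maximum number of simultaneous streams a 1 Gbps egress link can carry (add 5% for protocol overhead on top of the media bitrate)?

Audio: 384 kbps = 0.384 Mbps.
Per-viewer media rate: 71.354 Mbps.
On the wire with 5% overhead: 74.922 Mbps.
1 Gbps = 1,000 Mbps; 1,000 / 74.922 = 13.35 → 13 viewers.

13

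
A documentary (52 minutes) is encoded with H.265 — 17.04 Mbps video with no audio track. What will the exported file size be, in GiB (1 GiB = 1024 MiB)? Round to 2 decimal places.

6.19 GiB

52 min = 3120 s
Total bitrate: 17.04 Mbps.
Stream data: 17.040 Mbps × 3120 s = 53164.8 Mb.
53,165 Mb = 6,645,600,000 bytes ÷ 1,073,741,824 = 6.189 GiB.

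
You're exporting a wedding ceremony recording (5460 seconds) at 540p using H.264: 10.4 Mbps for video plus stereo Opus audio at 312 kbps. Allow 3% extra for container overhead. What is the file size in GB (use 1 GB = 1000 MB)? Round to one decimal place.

Audio: 312 kbps = 0.312 Mbps.
Total bitrate: 10.4 + 0.312 = 10.712 Mbps.
Stream data: 10.712 Mbps × 5460 s = 58487.5 Mb.
With 3% container overhead: ×1.03.
60,242 Mb ÷ 8 = 7,530 MB → 7.530 GB.

7.5 GB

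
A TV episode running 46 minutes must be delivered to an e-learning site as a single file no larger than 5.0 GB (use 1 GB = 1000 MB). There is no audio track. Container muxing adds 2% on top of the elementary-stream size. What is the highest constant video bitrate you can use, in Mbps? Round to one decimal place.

Budget: 5.0 GB = 40000.0 Mb.
Stream payload after overhead: 40000.0 / 1.02 = 39215.7 Mb.
46 min = 2760 s
Total bitrate budget: 39215.7 Mb / 2760 s = 14.209 Mbps.

14.2 Mbps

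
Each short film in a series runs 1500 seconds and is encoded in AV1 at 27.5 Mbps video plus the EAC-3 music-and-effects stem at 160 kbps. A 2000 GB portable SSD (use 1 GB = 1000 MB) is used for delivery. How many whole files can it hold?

385

Audio: 160 kbps = 0.160 Mbps.
Total bitrate: 27.660 Mbps.
Per item: 27.660 Mbps × 1500 s = 41,490 Mb = 5,186 MB.
Capacity: 2000 GB = 16,000,000 Mb; 385.64 items → 385 complete.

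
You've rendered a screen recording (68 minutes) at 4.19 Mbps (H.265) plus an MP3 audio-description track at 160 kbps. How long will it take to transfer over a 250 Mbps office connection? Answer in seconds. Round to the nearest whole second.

68 min = 4080 s
Audio: 160 kbps = 0.160 Mbps.
Total bitrate: 4.350 Mbps.
File: 4.350 Mbps × 4080 s = 17748.0 Mb.
At 250 Mbps: 17748.0 / 250 = 71.0 s ≈ 71 seconds.

71 seconds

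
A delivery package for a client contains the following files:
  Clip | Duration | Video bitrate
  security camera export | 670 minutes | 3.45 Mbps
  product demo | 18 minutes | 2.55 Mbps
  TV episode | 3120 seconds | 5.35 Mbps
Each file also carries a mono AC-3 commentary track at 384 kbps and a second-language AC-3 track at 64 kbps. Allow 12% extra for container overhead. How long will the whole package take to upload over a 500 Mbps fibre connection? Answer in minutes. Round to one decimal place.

6.6 minutes

Audio total: 384 + 64 = 448 kbps = 0.448 Mbps.
security camera export: 3.898 Mbps × 40200 s × 1.12 = 175503.6 Mb
product demo: 2.998 Mbps × 1080 s × 1.12 = 3626.4 Mb
TV episode: 5.798 Mbps × 3120 s × 1.12 = 20260.5 Mb
Total: 199390.5 Mb = 24923.8 MB.
At 500 Mbps: 199390.5 / 500 = 399 s ≈ 6.65 minutes.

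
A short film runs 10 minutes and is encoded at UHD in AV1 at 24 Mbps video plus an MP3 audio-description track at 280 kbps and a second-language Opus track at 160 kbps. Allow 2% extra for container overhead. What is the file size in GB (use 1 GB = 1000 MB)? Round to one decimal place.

1.9 GB

10 min = 600 s
Audio total: 280 + 160 = 440 kbps = 0.440 Mbps.
Total bitrate: 24 + 0.440 = 24.440 Mbps.
Stream data: 24.440 Mbps × 600 s = 14664.0 Mb.
With 2% container overhead: ×1.02.
14,957 Mb ÷ 8 = 1,870 MB → 1.870 GB.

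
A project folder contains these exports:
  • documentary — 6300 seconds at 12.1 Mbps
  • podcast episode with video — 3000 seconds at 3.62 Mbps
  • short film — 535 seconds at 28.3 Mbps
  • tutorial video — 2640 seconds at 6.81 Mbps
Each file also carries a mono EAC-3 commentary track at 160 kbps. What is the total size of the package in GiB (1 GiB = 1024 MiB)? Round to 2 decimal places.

14.23 GiB

Audio: 160 kbps = 0.160 Mbps.
documentary: 12.260 Mbps × 6300 s = 77238.0 Mb
podcast episode with video: 3.780 Mbps × 3000 s = 11340.0 Mb
short film: 28.460 Mbps × 535 s = 15226.1 Mb
tutorial video: 6.970 Mbps × 2640 s = 18400.8 Mb
Total: 122204.9 Mb = 15275.6 MB.
= 14.23 GiB.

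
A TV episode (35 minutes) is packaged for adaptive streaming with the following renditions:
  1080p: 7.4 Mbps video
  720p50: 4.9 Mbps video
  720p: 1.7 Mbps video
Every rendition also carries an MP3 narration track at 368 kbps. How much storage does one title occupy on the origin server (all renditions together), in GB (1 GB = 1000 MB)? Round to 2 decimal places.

35 min = 2100 s
Audio: 368 kbps = 0.368 Mbps.
Sum of rendition bitrates: (7.4+0.368) + (4.9+0.368) + (1.7+0.368) = 15.104 Mbps.
× 2100 s = 31,718 Mb = 3,965 MB = 3.965 GB.

3.96 GB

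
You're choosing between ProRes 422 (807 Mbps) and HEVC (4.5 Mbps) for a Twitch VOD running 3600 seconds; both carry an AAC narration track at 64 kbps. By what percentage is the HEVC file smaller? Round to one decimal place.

Audio: 64 kbps = 0.064 Mbps.
ProRes 422: 807.064 Mbps × 3600 s = 2905430.4 Mb = 363.179 GB.
HEVC: 4.564 Mbps × 3600 s = 16430.4 Mb = 2.054 GB.
Reduction: (1 − 2.054/363.179) × 100 = 99.43%.

99.4%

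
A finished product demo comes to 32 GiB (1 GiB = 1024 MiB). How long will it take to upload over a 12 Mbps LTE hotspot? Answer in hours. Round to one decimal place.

6.4 hours

File: 32 GiB = 274877.9 Mb.
At 12 Mbps: 274877.9 / 12 = 22906.5 s ≈ 6.36 hours.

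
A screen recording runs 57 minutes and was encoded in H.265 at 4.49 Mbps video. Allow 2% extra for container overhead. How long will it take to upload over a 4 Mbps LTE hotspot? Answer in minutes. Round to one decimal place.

57 min = 3420 s
File: 4.490 Mbps × 3420 s = 15355.8 Mb.
With 2% container overhead: ×1.02. → 15662.9 Mb.
At 4 Mbps: 15662.9 / 4 = 3915.7 s ≈ 65.3 minutes.

65.3 minutes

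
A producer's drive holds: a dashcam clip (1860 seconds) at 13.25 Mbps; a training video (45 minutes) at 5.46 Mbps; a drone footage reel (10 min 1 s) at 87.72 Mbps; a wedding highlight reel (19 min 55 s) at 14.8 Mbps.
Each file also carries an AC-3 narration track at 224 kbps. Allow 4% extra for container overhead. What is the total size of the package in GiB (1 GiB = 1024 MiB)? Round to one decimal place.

13.5 GiB

Audio: 224 kbps = 0.224 Mbps.
dashcam clip: 13.474 Mbps × 1860 s × 1.04 = 26064.1 Mb
training video: 5.684 Mbps × 2700 s × 1.04 = 15960.7 Mb
drone footage reel: 87.944 Mbps × 601 s × 1.04 = 54968.5 Mb
wedding highlight reel: 15.024 Mbps × 1195 s × 1.04 = 18671.8 Mb
Total: 115665.1 Mb = 14458.1 MB.
= 13.47 GiB.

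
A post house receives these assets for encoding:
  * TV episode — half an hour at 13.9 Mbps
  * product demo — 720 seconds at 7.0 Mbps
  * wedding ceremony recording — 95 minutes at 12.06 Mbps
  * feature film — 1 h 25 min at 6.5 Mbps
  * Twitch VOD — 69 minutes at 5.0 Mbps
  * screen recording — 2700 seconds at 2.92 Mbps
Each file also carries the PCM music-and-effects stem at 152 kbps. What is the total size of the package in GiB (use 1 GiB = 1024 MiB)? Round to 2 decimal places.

Audio: 152 kbps = 0.152 Mbps.
TV episode: 14.052 Mbps × 1800 s = 25293.6 Mb
product demo: 7.152 Mbps × 720 s = 5149.4 Mb
wedding ceremony recording: 12.212 Mbps × 5700 s = 69608.4 Mb
feature film: 6.652 Mbps × 5100 s = 33925.2 Mb
Twitch VOD: 5.152 Mbps × 4140 s = 21329.3 Mb
screen recording: 3.072 Mbps × 2700 s = 8294.4 Mb
Total: 163600.3 Mb = 20450.0 MB.
= 19.05 GiB.

19.05 GiB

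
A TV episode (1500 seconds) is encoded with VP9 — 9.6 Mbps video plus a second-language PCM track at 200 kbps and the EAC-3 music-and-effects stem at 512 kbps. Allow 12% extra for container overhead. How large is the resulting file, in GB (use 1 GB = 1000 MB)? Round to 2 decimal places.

Audio total: 200 + 512 = 712 kbps = 0.712 Mbps.
Total bitrate: 9.6 + 0.712 = 10.312 Mbps.
Stream data: 10.312 Mbps × 1500 s = 15468.0 Mb.
With 12% container overhead: ×1.12.
17,324 Mb ÷ 8 = 2,166 MB → 2.166 GB.

2.17 GB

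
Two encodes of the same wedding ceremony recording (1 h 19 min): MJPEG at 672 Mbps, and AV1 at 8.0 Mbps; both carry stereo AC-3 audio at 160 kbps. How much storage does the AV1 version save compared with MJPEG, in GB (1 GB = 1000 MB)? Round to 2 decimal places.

393.42 GB

1 h 19 min = 79 min = 4740 s
Audio: 160 kbps = 0.160 Mbps.
MJPEG: 672.160 Mbps × 4740 s = 3186038.4 Mb = 398.255 GB.
AV1: 8.160 Mbps × 4740 s = 38678.4 Mb = 4.835 GB.
Saving: 398.255 − 4.835 = 393.420 GB.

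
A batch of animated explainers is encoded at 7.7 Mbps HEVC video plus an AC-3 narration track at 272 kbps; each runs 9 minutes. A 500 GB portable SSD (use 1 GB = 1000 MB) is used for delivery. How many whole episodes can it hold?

9 min = 540 s
Audio: 272 kbps = 0.272 Mbps.
Total bitrate: 7.972 Mbps.
Per item: 7.972 Mbps × 540 s = 4,305 Mb = 538.1 MB.
Capacity: 500 GB = 4,000,000 Mb; 929.18 items → 929 complete.

929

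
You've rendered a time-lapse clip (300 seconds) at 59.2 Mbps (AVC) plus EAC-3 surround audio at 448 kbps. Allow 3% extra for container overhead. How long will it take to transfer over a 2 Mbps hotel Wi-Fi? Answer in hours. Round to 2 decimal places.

Audio: 448 kbps = 0.448 Mbps.
Total bitrate: 59.648 Mbps.
File: 59.648 Mbps × 300 s = 17894.4 Mb.
With 3% container overhead: ×1.03. → 18431.2 Mb.
At 2 Mbps: 18431.2 / 2 = 9215.6 s ≈ 2.56 hours.

2.56 hours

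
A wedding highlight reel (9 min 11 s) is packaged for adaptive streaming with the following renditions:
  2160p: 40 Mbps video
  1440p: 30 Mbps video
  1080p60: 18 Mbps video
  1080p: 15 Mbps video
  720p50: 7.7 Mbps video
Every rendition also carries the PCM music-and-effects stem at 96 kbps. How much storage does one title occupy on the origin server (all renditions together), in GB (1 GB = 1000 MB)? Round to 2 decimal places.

7.66 GB

9 min 11 s = 551 s
Audio: 96 kbps = 0.096 Mbps.
Sum of rendition bitrates: (40+0.096) + (30+0.096) + (18+0.096) + (15+0.096) + (7.7+0.096) = 111.180 Mbps.
× 551 s = 61,260 Mb = 7,658 MB = 7.658 GB.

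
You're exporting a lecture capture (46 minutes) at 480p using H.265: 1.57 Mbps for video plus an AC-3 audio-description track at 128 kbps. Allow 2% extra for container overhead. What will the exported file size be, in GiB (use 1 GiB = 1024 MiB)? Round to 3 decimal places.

0.556 GiB

46 min = 2760 s
Audio: 128 kbps = 0.128 Mbps.
Total bitrate: 1.57 + 0.128 = 1.698 Mbps.
Stream data: 1.698 Mbps × 2760 s = 4686.5 Mb.
With 2% container overhead: ×1.02.
4,780 Mb = 597,526,200 bytes ÷ 1,073,741,824 = 0.5565 GiB.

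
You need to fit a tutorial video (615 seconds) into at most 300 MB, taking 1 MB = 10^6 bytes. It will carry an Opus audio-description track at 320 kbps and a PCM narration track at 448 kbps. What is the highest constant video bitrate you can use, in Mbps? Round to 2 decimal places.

3.13 Mbps

Budget: 300 MB = 2400.0 Mb.
Total bitrate budget: 2400.0 Mb / 615 s = 3.902 Mbps.
Audio total: 320 + 448 = 768 kbps = 0.768 Mbps.
Video: 3.902 − 0.768 = 3.134 Mbps.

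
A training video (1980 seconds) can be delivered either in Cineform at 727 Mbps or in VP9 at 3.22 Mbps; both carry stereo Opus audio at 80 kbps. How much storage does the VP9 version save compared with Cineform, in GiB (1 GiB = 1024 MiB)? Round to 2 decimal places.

166.83 GiB

Audio: 80 kbps = 0.080 Mbps.
Cineform: 727.080 Mbps × 1980 s = 1439618.4 Mb = 167.594 GiB.
VP9: 3.300 Mbps × 1980 s = 6534.0 Mb = 0.761 GiB.
Saving: 167.594 − 0.761 = 166.833 GiB.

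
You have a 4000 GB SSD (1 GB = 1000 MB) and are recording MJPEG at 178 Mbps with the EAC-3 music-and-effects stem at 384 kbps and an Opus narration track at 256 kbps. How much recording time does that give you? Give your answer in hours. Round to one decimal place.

49.8 hours

Audio total: 384 + 256 = 640 kbps = 0.640 Mbps.
Total bitrate: 178 + 0.640 = 178.640 Mbps.
Capacity: 4000 GB = 32,000,000 Mb.
Recording time: 32,000,000 / 178.640 = 179,131 s ≈ 49.8 hours.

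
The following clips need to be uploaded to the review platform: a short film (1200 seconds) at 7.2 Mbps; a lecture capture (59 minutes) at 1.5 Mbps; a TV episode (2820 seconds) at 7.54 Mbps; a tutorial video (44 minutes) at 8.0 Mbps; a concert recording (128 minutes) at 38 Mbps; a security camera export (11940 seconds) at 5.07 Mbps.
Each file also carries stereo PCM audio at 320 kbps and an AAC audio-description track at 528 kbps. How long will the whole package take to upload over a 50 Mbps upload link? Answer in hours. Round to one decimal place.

2.4 hours

Audio total: 320 + 528 = 848 kbps = 0.848 Mbps.
short film: 8.048 Mbps × 1200 s = 9657.6 Mb
lecture capture: 2.348 Mbps × 3540 s = 8311.9 Mb
TV episode: 8.388 Mbps × 2820 s = 23654.2 Mb
tutorial video: 8.848 Mbps × 2640 s = 23358.7 Mb
concert recording: 38.848 Mbps × 7680 s = 298352.6 Mb
security camera export: 5.918 Mbps × 11940 s = 70660.9 Mb
Total: 433996.0 Mb = 54249.5 MB.
At 50 Mbps: 433996.0 / 50 = 8680 s ≈ 2.41 hours.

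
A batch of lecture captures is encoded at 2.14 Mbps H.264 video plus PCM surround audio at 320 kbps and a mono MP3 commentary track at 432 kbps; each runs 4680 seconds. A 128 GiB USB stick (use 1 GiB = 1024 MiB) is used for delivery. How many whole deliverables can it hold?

Audio total: 320 + 432 = 752 kbps = 0.752 Mbps.
Total bitrate: 2.892 Mbps.
Per item: 2.892 Mbps × 4680 s = 13,535 Mb = 1,692 MB.
Capacity: 128 GiB = 1,099,512 Mb; 81.24 items → 81 complete.

81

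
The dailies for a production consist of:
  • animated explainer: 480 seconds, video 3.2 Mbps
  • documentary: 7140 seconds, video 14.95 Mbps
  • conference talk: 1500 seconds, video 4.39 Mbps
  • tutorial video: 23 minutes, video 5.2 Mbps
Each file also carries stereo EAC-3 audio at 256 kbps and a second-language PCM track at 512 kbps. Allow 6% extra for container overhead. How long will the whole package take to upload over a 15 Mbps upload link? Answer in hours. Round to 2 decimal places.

2.55 hours

Audio total: 256 + 512 = 768 kbps = 0.768 Mbps.
animated explainer: 3.968 Mbps × 480 s × 1.06 = 2018.9 Mb
documentary: 15.718 Mbps × 7140 s × 1.06 = 118960.1 Mb
conference talk: 5.158 Mbps × 1500 s × 1.06 = 8201.2 Mb
tutorial video: 5.968 Mbps × 1380 s × 1.06 = 8730.0 Mb
Total: 137910.2 Mb = 17238.8 MB.
At 15 Mbps: 137910.2 / 15 = 9194 s ≈ 2.55 hours.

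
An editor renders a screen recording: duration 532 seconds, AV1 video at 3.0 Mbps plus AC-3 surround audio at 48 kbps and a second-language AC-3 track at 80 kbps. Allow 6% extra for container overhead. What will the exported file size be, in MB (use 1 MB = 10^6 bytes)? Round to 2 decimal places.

220.49 MB

Audio total: 48 + 80 = 128 kbps = 0.128 Mbps.
Total bitrate: 3.0 + 0.128 = 3.128 Mbps.
Stream data: 3.128 Mbps × 532 s = 1664.1 Mb.
With 6% container overhead: ×1.06.
1,764 Mb ÷ 8 = 220.5 MB → 220.5 MB.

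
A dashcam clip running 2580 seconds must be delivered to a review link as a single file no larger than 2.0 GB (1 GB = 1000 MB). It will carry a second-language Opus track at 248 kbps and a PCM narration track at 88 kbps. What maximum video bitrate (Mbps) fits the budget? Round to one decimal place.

5.9 Mbps

Budget: 2.0 GB = 16000.0 Mb.
Total bitrate budget: 16000.0 Mb / 2580 s = 6.202 Mbps.
Audio total: 248 + 88 = 336 kbps = 0.336 Mbps.
Video: 6.202 − 0.336 = 5.866 Mbps.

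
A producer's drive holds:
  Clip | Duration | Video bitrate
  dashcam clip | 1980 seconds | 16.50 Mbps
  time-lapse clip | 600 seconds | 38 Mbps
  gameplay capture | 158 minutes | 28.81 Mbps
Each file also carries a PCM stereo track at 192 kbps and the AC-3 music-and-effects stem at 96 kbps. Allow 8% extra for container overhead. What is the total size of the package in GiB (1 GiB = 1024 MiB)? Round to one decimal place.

Audio total: 192 + 96 = 288 kbps = 0.288 Mbps.
dashcam clip: 16.788 Mbps × 1980 s × 1.08 = 35899.5 Mb
time-lapse clip: 38.288 Mbps × 600 s × 1.08 = 24810.6 Mb
gameplay capture: 29.098 Mbps × 9480 s × 1.08 = 297917.0 Mb
Total: 358627.0 Mb = 44828.4 MB.
= 41.75 GiB.

41.7 GiB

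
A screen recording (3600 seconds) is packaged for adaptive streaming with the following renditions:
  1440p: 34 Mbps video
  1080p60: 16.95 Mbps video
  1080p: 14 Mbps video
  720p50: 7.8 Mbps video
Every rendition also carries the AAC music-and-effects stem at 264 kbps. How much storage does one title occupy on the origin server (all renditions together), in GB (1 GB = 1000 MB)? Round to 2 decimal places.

33.21 GB

Audio: 264 kbps = 0.264 Mbps.
Sum of rendition bitrates: (34+0.264) + (16.95+0.264) + (14+0.264) + (7.8+0.264) = 73.806 Mbps.
× 3600 s = 265,702 Mb = 33,213 MB = 33.21 GB.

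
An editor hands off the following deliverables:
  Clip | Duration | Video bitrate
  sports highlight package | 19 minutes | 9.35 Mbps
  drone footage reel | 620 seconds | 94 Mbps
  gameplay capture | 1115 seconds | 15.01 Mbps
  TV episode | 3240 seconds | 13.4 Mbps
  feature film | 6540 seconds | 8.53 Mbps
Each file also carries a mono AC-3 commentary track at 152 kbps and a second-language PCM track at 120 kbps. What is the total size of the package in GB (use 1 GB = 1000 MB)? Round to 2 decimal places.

Audio total: 152 + 120 = 272 kbps = 0.272 Mbps.
sports highlight package: 9.622 Mbps × 1140 s = 10969.1 Mb
drone footage reel: 94.272 Mbps × 620 s = 58448.6 Mb
gameplay capture: 15.282 Mbps × 1115 s = 17039.4 Mb
TV episode: 13.672 Mbps × 3240 s = 44297.3 Mb
feature film: 8.802 Mbps × 6540 s = 57565.1 Mb
Total: 188319.5 Mb = 23539.9 MB.
= 23.54 GB.

23.54 GB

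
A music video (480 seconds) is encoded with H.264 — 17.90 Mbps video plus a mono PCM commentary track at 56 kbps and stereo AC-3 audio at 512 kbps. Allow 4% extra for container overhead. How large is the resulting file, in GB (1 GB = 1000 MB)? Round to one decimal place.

1.2 GB

Audio total: 56 + 512 = 568 kbps = 0.568 Mbps.
Total bitrate: 17.90 + 0.568 = 18.468 Mbps.
Stream data: 18.468 Mbps × 480 s = 8864.6 Mb.
With 4% container overhead: ×1.04.
9,219 Mb ÷ 8 = 1,152 MB → 1.152 GB.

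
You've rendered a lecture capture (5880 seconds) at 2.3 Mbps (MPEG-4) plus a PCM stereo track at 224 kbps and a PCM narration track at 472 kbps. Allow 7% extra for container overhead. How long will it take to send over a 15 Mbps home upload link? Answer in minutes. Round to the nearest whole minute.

Audio total: 224 + 472 = 696 kbps = 0.696 Mbps.
Total bitrate: 2.996 Mbps.
File: 2.996 Mbps × 5880 s = 17616.5 Mb.
With 7% container overhead: ×1.07. → 18849.6 Mb.
At 15 Mbps: 18849.6 / 15 = 1256.6 s ≈ 20.9 minutes.

21 minutes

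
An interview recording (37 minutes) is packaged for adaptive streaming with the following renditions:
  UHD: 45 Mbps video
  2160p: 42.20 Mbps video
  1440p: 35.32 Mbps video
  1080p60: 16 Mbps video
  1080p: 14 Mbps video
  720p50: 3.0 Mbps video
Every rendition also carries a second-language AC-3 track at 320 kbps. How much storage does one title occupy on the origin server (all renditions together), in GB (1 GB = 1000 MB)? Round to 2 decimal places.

43.69 GB

37 min = 2220 s
Audio: 320 kbps = 0.320 Mbps.
Sum of rendition bitrates: (45+0.320) + (42.20+0.320) + (35.32+0.320) + (16+0.320) + (14+0.320) + (3.0+0.320) = 157.440 Mbps.
× 2220 s = 349,517 Mb = 43,690 MB = 43.69 GB.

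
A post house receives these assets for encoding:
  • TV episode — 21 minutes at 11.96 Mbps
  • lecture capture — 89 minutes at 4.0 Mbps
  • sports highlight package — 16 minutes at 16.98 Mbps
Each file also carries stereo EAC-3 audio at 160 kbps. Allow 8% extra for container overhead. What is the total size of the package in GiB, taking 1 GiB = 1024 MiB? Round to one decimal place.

Audio: 160 kbps = 0.160 Mbps.
TV episode: 12.120 Mbps × 1260 s × 1.08 = 16492.9 Mb
lecture capture: 4.160 Mbps × 5340 s × 1.08 = 23991.6 Mb
sports highlight package: 17.140 Mbps × 960 s × 1.08 = 17770.8 Mb
Total: 58255.2 Mb = 7281.9 MB.
= 6.782 GiB.

6.8 GiB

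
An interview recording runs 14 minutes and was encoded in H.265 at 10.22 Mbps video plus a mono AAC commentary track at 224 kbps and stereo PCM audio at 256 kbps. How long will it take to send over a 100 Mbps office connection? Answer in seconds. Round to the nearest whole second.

90 seconds

14 min = 840 s
Audio total: 224 + 256 = 480 kbps = 0.480 Mbps.
Total bitrate: 10.700 Mbps.
File: 10.700 Mbps × 840 s = 8988.0 Mb.
At 100 Mbps: 8988.0 / 100 = 89.9 s ≈ 89.9 seconds.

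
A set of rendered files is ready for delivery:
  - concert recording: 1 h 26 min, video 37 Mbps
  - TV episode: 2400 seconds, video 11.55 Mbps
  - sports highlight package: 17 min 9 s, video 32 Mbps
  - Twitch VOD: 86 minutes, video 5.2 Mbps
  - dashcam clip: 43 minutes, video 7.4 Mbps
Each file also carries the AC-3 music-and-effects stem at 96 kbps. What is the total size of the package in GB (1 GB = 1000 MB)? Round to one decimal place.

37.4 GB

Audio: 96 kbps = 0.096 Mbps.
concert recording: 37.096 Mbps × 5160 s = 191415.4 Mb
TV episode: 11.646 Mbps × 2400 s = 27950.4 Mb
sports highlight package: 32.096 Mbps × 1029 s = 33026.8 Mb
Twitch VOD: 5.296 Mbps × 5160 s = 27327.4 Mb
dashcam clip: 7.496 Mbps × 2580 s = 19339.7 Mb
Total: 299059.6 Mb = 37382.4 MB.
= 37.38 GB.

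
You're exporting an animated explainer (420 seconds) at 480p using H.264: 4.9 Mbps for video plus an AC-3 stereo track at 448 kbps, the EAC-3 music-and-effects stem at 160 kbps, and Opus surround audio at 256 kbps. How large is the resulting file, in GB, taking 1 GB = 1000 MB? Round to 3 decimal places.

0.303 GB

Audio total: 448 + 160 + 256 = 864 kbps = 0.864 Mbps.
Total bitrate: 4.9 + 0.864 = 5.764 Mbps.
Stream data: 5.764 Mbps × 420 s = 2420.9 Mb.
2,421 Mb ÷ 8 = 302.6 MB → 0.3026 GB.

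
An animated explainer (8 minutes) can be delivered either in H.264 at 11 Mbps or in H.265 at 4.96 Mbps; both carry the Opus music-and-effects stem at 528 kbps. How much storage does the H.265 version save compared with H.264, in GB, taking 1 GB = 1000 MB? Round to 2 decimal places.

0.36 GB

8 min = 480 s
Audio: 528 kbps = 0.528 Mbps.
H.264: 11.528 Mbps × 480 s = 5533.4 Mb = 0.692 GB.
H.265: 5.488 Mbps × 480 s = 2634.2 Mb = 0.329 GB.
Saving: 0.692 − 0.329 = 0.362 GB.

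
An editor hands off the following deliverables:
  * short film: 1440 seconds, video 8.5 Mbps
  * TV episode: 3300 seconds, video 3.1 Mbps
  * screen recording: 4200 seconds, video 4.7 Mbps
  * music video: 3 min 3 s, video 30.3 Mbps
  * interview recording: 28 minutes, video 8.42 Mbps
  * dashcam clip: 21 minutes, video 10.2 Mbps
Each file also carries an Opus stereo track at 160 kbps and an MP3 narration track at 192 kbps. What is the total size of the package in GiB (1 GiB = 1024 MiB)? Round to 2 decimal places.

9.20 GiB

Audio total: 160 + 192 = 352 kbps = 0.352 Mbps.
short film: 8.852 Mbps × 1440 s = 12746.9 Mb
TV episode: 3.452 Mbps × 3300 s = 11391.6 Mb
screen recording: 5.052 Mbps × 4200 s = 21218.4 Mb
music video: 30.652 Mbps × 183 s = 5609.3 Mb
interview recording: 8.772 Mbps × 1680 s = 14737.0 Mb
dashcam clip: 10.552 Mbps × 1260 s = 13295.5 Mb
Total: 78998.7 Mb = 9874.8 MB.
= 9.197 GiB.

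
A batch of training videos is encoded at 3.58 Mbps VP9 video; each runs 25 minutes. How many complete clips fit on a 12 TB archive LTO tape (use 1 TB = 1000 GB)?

25 min = 1500 s
Per item: 3.580 Mbps × 1500 s = 5,370 Mb = 671.2 MB.
Capacity: 12 TB = 96,000,000 Mb; 17877.09 items → 17877 complete.

17877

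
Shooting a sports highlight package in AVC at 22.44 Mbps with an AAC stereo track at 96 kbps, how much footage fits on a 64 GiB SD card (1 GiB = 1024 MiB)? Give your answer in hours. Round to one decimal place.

Audio: 96 kbps = 0.096 Mbps.
Total bitrate: 22.44 + 0.096 = 22.536 Mbps.
Capacity: 64 GiB = 549,756 Mb.
Recording time: 549,756 / 22.536 = 24,395 s ≈ 6.78 hours.

6.8 hours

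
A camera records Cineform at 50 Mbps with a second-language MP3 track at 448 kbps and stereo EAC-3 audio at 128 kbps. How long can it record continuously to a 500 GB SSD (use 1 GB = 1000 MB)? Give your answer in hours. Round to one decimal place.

22.0 hours

Audio total: 448 + 128 = 576 kbps = 0.576 Mbps.
Total bitrate: 50 + 0.576 = 50.576 Mbps.
Capacity: 500 GB = 4,000,000 Mb.
Recording time: 4,000,000 / 50.576 = 79,089 s ≈ 22.0 hours.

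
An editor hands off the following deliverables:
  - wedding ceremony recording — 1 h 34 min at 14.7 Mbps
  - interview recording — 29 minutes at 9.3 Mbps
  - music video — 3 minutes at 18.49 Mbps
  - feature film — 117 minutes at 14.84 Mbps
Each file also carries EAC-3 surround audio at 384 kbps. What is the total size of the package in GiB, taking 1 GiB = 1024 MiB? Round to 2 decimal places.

Audio: 384 kbps = 0.384 Mbps.
wedding ceremony recording: 15.084 Mbps × 5640 s = 85073.8 Mb
interview recording: 9.684 Mbps × 1740 s = 16850.2 Mb
music video: 18.874 Mbps × 180 s = 3397.3 Mb
feature film: 15.224 Mbps × 7020 s = 106872.5 Mb
Total: 212193.7 Mb = 26524.2 MB.
= 24.70 GiB.

24.70 GiB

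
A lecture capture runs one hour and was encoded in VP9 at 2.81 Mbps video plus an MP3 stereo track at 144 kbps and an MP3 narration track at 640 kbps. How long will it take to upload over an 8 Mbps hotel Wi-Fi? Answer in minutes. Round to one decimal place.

1 h = 3600 s
Audio total: 144 + 640 = 784 kbps = 0.784 Mbps.
Total bitrate: 3.594 Mbps.
File: 3.594 Mbps × 3600 s = 12938.4 Mb.
At 8 Mbps: 12938.4 / 8 = 1617.3 s ≈ 27 minutes.

27.0 minutes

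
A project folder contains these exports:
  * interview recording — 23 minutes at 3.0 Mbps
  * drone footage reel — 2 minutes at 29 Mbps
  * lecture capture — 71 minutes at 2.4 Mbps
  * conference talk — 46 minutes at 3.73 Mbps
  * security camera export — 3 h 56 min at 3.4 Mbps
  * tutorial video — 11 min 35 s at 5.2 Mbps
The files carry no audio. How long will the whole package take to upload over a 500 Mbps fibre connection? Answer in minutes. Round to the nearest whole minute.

3 minutes

interview recording: 3.000 Mbps × 1380 s = 4140.0 Mb
drone footage reel: 29.000 Mbps × 120 s = 3480.0 Mb
lecture capture: 2.400 Mbps × 4260 s = 10224.0 Mb
conference talk: 3.730 Mbps × 2760 s = 10294.8 Mb
security camera export: 3.400 Mbps × 14160 s = 48144.0 Mb
tutorial video: 5.200 Mbps × 695 s = 3614.0 Mb
Total: 79896.8 Mb = 9987.1 MB.
At 500 Mbps: 79896.8 / 500 = 160 s ≈ 2.66 minutes.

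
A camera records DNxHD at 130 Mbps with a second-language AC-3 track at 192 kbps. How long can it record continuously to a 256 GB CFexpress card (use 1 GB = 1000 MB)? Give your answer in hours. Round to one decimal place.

Audio: 192 kbps = 0.192 Mbps.
Total bitrate: 130 + 0.192 = 130.192 Mbps.
Capacity: 256 GB = 2,048,000 Mb.
Recording time: 2,048,000 / 130.192 = 15,731 s ≈ 4.37 hours.

4.4 hours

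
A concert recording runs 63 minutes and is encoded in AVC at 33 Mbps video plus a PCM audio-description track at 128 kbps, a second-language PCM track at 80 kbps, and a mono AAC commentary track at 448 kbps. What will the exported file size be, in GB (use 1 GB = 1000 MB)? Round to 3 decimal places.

63 min = 3780 s
Audio total: 128 + 80 + 448 = 656 kbps = 0.656 Mbps.
Total bitrate: 33 + 0.656 = 33.656 Mbps.
Stream data: 33.656 Mbps × 3780 s = 127219.7 Mb.
127,220 Mb ÷ 8 = 15,902 MB → 15.90 GB.

15.902 GB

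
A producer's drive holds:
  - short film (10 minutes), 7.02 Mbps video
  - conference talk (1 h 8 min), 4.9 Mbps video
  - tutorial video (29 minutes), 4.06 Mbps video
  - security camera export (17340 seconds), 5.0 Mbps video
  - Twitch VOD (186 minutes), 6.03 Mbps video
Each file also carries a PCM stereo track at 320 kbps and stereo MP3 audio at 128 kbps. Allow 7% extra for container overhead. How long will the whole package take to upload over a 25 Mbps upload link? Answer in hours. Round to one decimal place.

2.4 hours

Audio total: 320 + 128 = 448 kbps = 0.448 Mbps.
short film: 7.468 Mbps × 600 s × 1.07 = 4794.5 Mb
conference talk: 5.348 Mbps × 4080 s × 1.07 = 23347.2 Mb
tutorial video: 4.508 Mbps × 1740 s × 1.07 = 8393.0 Mb
security camera export: 5.448 Mbps × 17340 s × 1.07 = 101081.1 Mb
Twitch VOD: 6.478 Mbps × 11160 s × 1.07 = 77355.1 Mb
Total: 214970.9 Mb = 26871.4 MB.
At 25 Mbps: 214970.9 / 25 = 8599 s ≈ 2.39 hours.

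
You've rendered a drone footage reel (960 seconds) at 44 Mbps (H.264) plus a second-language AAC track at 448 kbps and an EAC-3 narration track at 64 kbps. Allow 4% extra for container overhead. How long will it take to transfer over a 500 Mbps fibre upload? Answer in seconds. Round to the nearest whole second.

Audio total: 448 + 64 = 512 kbps = 0.512 Mbps.
Total bitrate: 44.512 Mbps.
File: 44.512 Mbps × 960 s = 42731.5 Mb.
With 4% container overhead: ×1.04. → 44440.8 Mb.
At 500 Mbps: 44440.8 / 500 = 88.9 s ≈ 88.9 seconds.

89 seconds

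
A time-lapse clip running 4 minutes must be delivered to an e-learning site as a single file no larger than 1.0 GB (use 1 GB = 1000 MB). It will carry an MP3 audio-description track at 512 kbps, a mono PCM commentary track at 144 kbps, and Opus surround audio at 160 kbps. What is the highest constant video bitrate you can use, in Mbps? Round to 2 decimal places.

Budget: 1.0 GB = 8000.0 Mb.
4 min = 240 s
Total bitrate budget: 8000.0 Mb / 240 s = 33.333 Mbps.
Audio total: 512 + 144 + 160 = 816 kbps = 0.816 Mbps.
Video: 33.333 − 0.816 = 32.517 Mbps.

32.52 Mbps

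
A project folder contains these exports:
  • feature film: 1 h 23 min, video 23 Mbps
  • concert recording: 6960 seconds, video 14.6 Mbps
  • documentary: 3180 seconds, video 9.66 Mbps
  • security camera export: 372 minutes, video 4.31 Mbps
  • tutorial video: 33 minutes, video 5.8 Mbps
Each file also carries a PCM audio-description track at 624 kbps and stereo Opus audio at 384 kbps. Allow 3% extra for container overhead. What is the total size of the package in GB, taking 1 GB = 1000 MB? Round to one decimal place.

50.8 GB

Audio total: 624 + 384 = 1008 kbps = 1.008 Mbps.
feature film: 24.008 Mbps × 4980 s × 1.03 = 123146.6 Mb
concert recording: 15.608 Mbps × 6960 s × 1.03 = 111890.6 Mb
documentary: 10.668 Mbps × 3180 s × 1.03 = 34942.0 Mb
security camera export: 5.318 Mbps × 22320 s × 1.03 = 122258.7 Mb
tutorial video: 6.808 Mbps × 1980 s × 1.03 = 13884.2 Mb
Total: 406122.2 Mb = 50765.3 MB.
= 50.77 GB.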